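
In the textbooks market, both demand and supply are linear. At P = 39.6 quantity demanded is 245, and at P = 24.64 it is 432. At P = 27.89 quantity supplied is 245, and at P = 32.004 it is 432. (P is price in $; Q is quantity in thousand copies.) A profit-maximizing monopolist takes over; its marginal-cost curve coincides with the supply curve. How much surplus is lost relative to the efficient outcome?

Demand slope = (24.64 − 39.6)/(432 − 245) = −0.08, so P = 59.2 − 0.08Q.
Supply slope = (32.004 − 27.89)/(432 − 245) = 0.022, so P = 22.5 + 0.022Q.
Competitive equilibrium: 59.2 − 0.08Q = 22.5 + 0.022Q → Q* = 359.8039, P* = 30.4157.
Marginal revenue: MR = 59.2 − 0.16Q. Set MR = MC: 59.2 − 0.16Q = 22.5 + 0.022Q → Q_m = 201.6484.
Price P_m = 59.2 − 0.08·201.6484 = 43.0681; MC(Q_m) = 22.5 + 0.022·201.6484 = 26.9363.
Competitive Q* = 359.8039, so ΔQ = 158.1555; wedge = 43.0681 − 26.9363 = 16.1318.
The triangle = ½ × 158.1555 × 16.1318 = $1275.67 thousand.

$1275.67 thousand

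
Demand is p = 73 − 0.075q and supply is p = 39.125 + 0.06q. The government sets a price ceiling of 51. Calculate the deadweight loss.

Competitive equilibrium: 73 − 0.075q = 39.125 + 0.06q → q* = 250.9259, p* = 54.1806.
At the ceiling p = 51, quantity supplied = (51 − 39.125)/0.06 = 197.9167.
Willingness to pay at q' = 197.9167: 73 − 0.075·197.9167 = 58.1562.
Δq = 250.9259 − 197.9167 = 53.0092; wedge = 58.1562 − 51 = 7.1562.
DWL = ½ × 53.0092 × 7.1562 = 189.67.

189.67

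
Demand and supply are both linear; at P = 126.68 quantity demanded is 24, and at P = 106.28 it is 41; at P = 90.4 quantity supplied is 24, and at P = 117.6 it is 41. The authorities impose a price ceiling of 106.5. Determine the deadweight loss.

11.73

Demand slope = (106.28 − 126.68)/(41 − 24) = −1.2, so P = 155.48 − 1.2Q.
Supply slope = (117.6 − 90.4)/(41 − 24) = 1.6, so P = 52 + 1.6Q.
Competitive equilibrium: 155.48 − 1.2Q = 52 + 1.6Q → Q* = 36.9571, P* = 111.1314.
At the ceiling P = 106.5, quantity supplied = (106.5 − 52)/1.6 = 34.0625.
Willingness to pay at Q' = 34.0625: 155.48 − 1.2·34.0625 = 114.605.
ΔQ = 36.9571 − 34.0625 = 2.8946; wedge = 114.605 − 106.5 = 8.105.
Welfare loss = ½ × 2.8946 × 8.105 = 11.73.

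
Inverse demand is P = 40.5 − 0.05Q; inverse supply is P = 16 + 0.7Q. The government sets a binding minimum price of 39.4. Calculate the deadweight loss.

42.67

Competitive equilibrium: 40.5 − 0.05Q = 16 + 0.7Q → Q* = 32.6667, P* = 38.8667.
At the floor P = 39.4, quantity demanded = (40.5 − 39.4)/0.05 = 22.
Sellers' marginal cost at Q' = 22: 16 + 0.7·22 = 31.4.
ΔQ = 32.6667 − 22 = 10.6667; wedge = 39.4 − 31.4 = 8.
The triangle = ½ × 10.6667 × 8 = 42.67.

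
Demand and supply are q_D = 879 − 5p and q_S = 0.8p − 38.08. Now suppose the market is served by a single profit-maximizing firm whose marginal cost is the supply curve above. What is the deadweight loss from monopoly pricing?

83.27

In inverse form: demand p = 175.8 − 0.2q, supply p = 47.6 + 1.25q.
Competitive equilibrium: 175.8 − 0.2q = 47.6 + 1.25q → q* = 88.4138, p* = 158.1172.
Marginal revenue: MR = 175.8 − 0.4q. Set MR = MC: 175.8 − 0.4q = 47.6 + 1.25q → q_m = 77.697.
Price p_m = 175.8 − 0.2·77.697 = 160.2606; MC(q_m) = 47.6 + 1.25·77.697 = 144.7213.
Competitive q* = 88.4138, so Δq = 10.7168; wedge = 160.2606 − 144.7213 = 15.5393.
Welfare loss = ½ × 10.7168 × 15.5393 = 83.27.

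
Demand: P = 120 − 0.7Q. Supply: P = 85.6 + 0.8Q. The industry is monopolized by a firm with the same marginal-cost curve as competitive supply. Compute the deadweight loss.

Competitive equilibrium: 120 − 0.7Q = 85.6 + 0.8Q → Q* = 22.9333, P* = 103.9467.
Marginal revenue: MR = 120 − 1.4Q. Set MR = MC: 120 − 1.4Q = 85.6 + 0.8Q → Q_m = 15.6364.
Price P_m = 120 − 0.7·15.6364 = 109.0545; MC(Q_m) = 85.6 + 0.8·15.6364 = 98.1091.
Competitive Q* = 22.9333, so ΔQ = 7.2969; wedge = 109.0545 − 98.1091 = 10.9454.
Welfare loss = ½ × 7.2969 × 10.9454 = 39.93.

39.93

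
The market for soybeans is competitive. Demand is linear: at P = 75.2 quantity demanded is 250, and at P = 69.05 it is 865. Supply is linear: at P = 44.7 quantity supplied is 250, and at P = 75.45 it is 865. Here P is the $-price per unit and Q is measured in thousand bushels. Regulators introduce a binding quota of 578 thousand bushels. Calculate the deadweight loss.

$975.60 thousand

Demand slope = (69.05 − 75.2)/(865 − 250) = −0.01, so P = 77.7 − 0.01Q.
Supply slope = (75.45 − 44.7)/(865 − 250) = 0.05, so P = 32.2 + 0.05Q.
Competitive equilibrium: 77.7 − 0.01Q = 32.2 + 0.05Q → Q* = 758.3333, P* = 70.1167.
At Q = 578: demand price = 77.7 − 0.01·578 = 71.92; supply price = 32.2 + 0.05·578 = 61.1.
ΔQ = 758.3333 − 578 = 180.3333; wedge = 71.92 − 61.1 = 10.82.
Deadweight loss = ½ × 180.3333 × 10.82 = $975.60 thousand.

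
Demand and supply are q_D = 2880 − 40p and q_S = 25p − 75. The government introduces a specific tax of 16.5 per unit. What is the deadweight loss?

2094.23

In inverse form: demand p = 72 − 0.025q, supply p = 3 + 0.04q.
Competitive equilibrium: 72 − 0.025q = 3 + 0.04q → q* = 1061.5385, p* = 45.4615.
With the tax, the buyer price exceeds the seller price by 16.5: (72 − 0.025q) − (3 + 0.04q) = 16.5 → q' = 807.6923.
Δq = 1061.5385 − 807.6923 = 253.8462; the wedge equals the tax, 16.5.
DWL = ½ × 253.8462 × 16.5 = 2094.23.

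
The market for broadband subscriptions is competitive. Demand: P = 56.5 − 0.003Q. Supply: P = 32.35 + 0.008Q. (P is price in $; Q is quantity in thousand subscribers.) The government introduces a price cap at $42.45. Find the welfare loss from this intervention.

Competitive equilibrium: 56.5 − 0.003Q = 32.35 + 0.008Q → Q* = 2195.4545, P* = 49.9136.
At the ceiling P = 42.45, quantity supplied = (42.45 − 32.35)/0.008 = 1262.5.
Willingness to pay at Q' = 1262.5: 56.5 − 0.003·1262.5 = 52.7125.
ΔQ = 2195.4545 − 1262.5 = 932.9545; wedge = 52.7125 − 42.45 = 10.2625.
DWL = ½ × 932.9545 × 10.2625 = $4787.22 thousand.

$4787.22 thousand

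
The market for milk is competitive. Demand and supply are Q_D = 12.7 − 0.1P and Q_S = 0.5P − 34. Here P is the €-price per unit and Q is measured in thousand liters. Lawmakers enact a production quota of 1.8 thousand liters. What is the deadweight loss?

In inverse form: demand P = 127 − 10Q, supply P = 68 + 2Q.
Competitive equilibrium: 127 − 10Q = 68 + 2Q → Q* = 4.9167, P* = 77.8333.
At Q = 1.8: demand price = 127 − 10·1.8 = 109; supply price = 68 + 2·1.8 = 71.6.
ΔQ = 4.9167 − 1.8 = 3.1167; wedge = 109 − 71.6 = 37.4.
DWL = ½ × 3.1167 × 37.4 = €58.28 thousand.

€58.28 thousand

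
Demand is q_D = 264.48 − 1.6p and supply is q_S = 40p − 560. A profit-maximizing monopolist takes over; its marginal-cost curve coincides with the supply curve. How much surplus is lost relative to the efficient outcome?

4231.30

In inverse form: demand p = 165.3 − 0.625q, supply p = 14 + 0.025q.
Competitive equilibrium: 165.3 − 0.625q = 14 + 0.025q → q* = 232.7692, p* = 19.8192.
Marginal revenue: MR = 165.3 − 1.25q. Set MR = MC: 165.3 − 1.25q = 14 + 0.025q → q_m = 118.6667.
Price p_m = 165.3 − 0.625·118.6667 = 91.1333; MC(q_m) = 14 + 0.025·118.6667 = 16.9667.
Competitive q* = 232.7692, so Δq = 114.1025; wedge = 91.1333 − 16.9667 = 74.1666.
DWL = ½ × 114.1025 × 74.1666 = 4231.30.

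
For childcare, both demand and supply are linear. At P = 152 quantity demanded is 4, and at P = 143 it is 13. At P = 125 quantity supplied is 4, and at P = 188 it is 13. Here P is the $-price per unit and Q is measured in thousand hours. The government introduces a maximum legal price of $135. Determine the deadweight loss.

Demand slope = (143 − 152)/(13 − 4) = −1, so P = 156 − Q.
Supply slope = (188 − 125)/(13 − 4) = 7, so P = 97 + 7Q.
Competitive equilibrium: 156 − Q = 97 + 7Q → Q* = 7.375, P* = 148.625.
At the ceiling P = 135, quantity supplied = (135 − 97)/7 = 5.4286.
Willingness to pay at Q' = 5.4286: 156 − 1·5.4286 = 150.5714.
ΔQ = 7.375 − 5.4286 = 1.9464; wedge = 150.5714 − 135 = 15.5714.
DWL = ½ × 1.9464 × 15.5714 = $15.15 thousand.

$15.15 thousand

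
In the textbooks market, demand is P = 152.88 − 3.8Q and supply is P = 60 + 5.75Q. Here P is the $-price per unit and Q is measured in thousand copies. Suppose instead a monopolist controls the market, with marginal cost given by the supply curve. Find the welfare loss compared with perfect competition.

Competitive equilibrium: 152.88 − 3.8Q = 60 + 5.75Q → Q* = 9.72565, P* = 115.92251.
Marginal revenue: MR = 152.88 − 7.6Q. Set MR = MC: 152.88 − 7.6Q = 60 + 5.75Q → Q_m = 6.9573.
Price P_m = 152.88 − 3.8·6.9573 = 126.44226; MC(Q_m) = 60 + 5.75·6.9573 = 100.00448.
Competitive Q* = 9.72565, so ΔQ = 2.76835; wedge = 126.44226 − 100.00448 = 26.43778.
Deadweight loss = ½ × 2.76835 × 26.43778 = $36.59 thousand.

$36.59 thousand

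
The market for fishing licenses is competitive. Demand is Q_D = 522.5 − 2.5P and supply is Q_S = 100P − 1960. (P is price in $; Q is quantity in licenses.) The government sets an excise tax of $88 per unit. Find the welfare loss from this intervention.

In inverse form: demand P = 209 − 0.4Q, supply P = 19.6 + 0.01Q.
Competitive equilibrium: 209 − 0.4Q = 19.6 + 0.01Q → Q* = 461.9512, P* = 24.2195.
With the tax, the buyer price exceeds the seller price by 88: (209 − 0.4Q) − (19.6 + 0.01Q) = 88 → Q' = 247.3171.
ΔQ = 461.9512 − 247.3171 = 214.6341; the wedge equals the tax, 88.
Deadweight loss = ½ × 214.6341 × 88 = $9443.90.

$9443.90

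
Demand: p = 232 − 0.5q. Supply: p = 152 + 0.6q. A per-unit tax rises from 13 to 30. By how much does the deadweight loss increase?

332.27

Competitive equilibrium: 232 − 0.5q = 152 + 0.6q → q* = 72.7273, p* = 195.6364.
For a per-unit tax t: Δq = t/1.1, so DWL = ½·t·(t/1.1) = t²/2.2.
At t = 13: DWL = 76.818. At t = 30: DWL = 409.091.
Increase = 409.091 − 76.818 = 332.27.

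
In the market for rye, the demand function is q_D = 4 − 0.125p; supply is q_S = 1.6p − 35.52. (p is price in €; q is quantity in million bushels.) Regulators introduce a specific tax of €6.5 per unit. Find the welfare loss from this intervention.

€2.45 million

In inverse form: demand p = 32 − 8q, supply p = 22.2 + 0.625q.
Competitive equilibrium: 32 − 8q = 22.2 + 0.625q → q* = 1.1362, p* = 22.9101.
With the tax, the buyer price exceeds the seller price by 6.5: (32 − 8q) − (22.2 + 0.625q) = 6.5 → q' = 0.3826.
Δq = 1.1362 − 0.3826 = 0.7536; the wedge equals the tax, 6.5.
The triangle = ½ × 0.7536 × 6.5 = €2.45 million.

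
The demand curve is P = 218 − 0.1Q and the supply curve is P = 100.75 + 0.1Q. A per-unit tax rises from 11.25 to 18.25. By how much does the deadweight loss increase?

516.25

Competitive equilibrium: 218 − 0.1Q = 100.75 + 0.1Q → Q* = 586.25, P* = 159.375.
For a per-unit tax t: ΔQ = t/0.2, so DWL = ½·t·(t/0.2) = t²/0.4.
At t = 11.25: DWL = 316.406. At t = 18.25: DWL = 832.656.
Increase = 832.656 − 316.406 = 516.25.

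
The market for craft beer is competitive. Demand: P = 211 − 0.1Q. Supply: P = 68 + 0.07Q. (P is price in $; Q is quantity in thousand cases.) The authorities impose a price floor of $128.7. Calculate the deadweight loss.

Competitive equilibrium: 211 − 0.1Q = 68 + 0.07Q → Q* = 841.1765, P* = 126.8824.
At the floor P = 128.7, quantity demanded = (211 − 128.7)/0.1 = 823.
Sellers' marginal cost at Q' = 823: 68 + 0.07·823 = 125.61.
ΔQ = 841.1765 − 823 = 18.1765; wedge = 128.7 − 125.61 = 3.09.
DWL = ½ × 18.1765 × 3.09 = $28.08 thousand.

$28.08 thousand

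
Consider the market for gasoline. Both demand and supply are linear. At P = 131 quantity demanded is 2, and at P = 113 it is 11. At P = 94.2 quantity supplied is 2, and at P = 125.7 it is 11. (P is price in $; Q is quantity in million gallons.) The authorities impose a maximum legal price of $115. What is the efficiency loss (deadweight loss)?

$1.54 million

Demand slope = (113 − 131)/(11 − 2) = −2, so P = 135 − 2Q.
Supply slope = (125.7 − 94.2)/(11 − 2) = 3.5, so P = 87.2 + 3.5Q.
Competitive equilibrium: 135 − 2Q = 87.2 + 3.5Q → Q* = 8.6909, P* = 117.6182.
At the ceiling P = 115, quantity supplied = (115 − 87.2)/3.5 = 7.9429.
Willingness to pay at Q' = 7.9429: 135 − 2·7.9429 = 119.1142.
ΔQ = 8.6909 − 7.9429 = 0.748; wedge = 119.1142 − 115 = 4.1142.
DWL = ½ × 0.748 × 4.1142 = $1.54 million.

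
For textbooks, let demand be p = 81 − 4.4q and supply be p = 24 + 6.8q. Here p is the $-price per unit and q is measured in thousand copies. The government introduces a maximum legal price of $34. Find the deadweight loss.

Competitive equilibrium: 81 − 4.4q = 24 + 6.8q → q* = 5.0893, p* = 58.6071.
At the ceiling p = 34, quantity supplied = (34 − 24)/6.8 = 1.4706.
Willingness to pay at q' = 1.4706: 81 − 4.4·1.4706 = 74.5294.
Δq = 5.0893 − 1.4706 = 3.6187; wedge = 74.5294 − 34 = 40.5294.
Welfare loss = ½ × 3.6187 × 40.5294 = $73.33 thousand.

$73.33 thousand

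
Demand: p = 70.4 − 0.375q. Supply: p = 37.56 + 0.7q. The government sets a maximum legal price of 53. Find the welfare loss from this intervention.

38.76

Competitive equilibrium: 70.4 − 0.375q = 37.56 + 0.7q → q* = 30.5488, p* = 58.9442.
At the ceiling p = 53, quantity supplied = (53 − 37.56)/0.7 = 22.0571.
Willingness to pay at q' = 22.0571: 70.4 − 0.375·22.0571 = 62.1286.
Δq = 30.5488 − 22.0571 = 8.4917; wedge = 62.1286 − 53 = 9.1286.
The triangle = ½ × 8.4917 × 9.1286 = 38.76.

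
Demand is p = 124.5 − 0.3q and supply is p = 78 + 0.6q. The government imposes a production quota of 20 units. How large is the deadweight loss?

451.25

Competitive equilibrium: 124.5 − 0.3q = 78 + 0.6q → q* = 51.6667, p* = 109.
At q = 20: demand price = 124.5 − 0.3·20 = 118.5; supply price = 78 + 0.6·20 = 90.
Δq = 51.6667 − 20 = 31.6667; wedge = 118.5 − 90 = 28.5.
Deadweight loss = ½ × 31.6667 × 28.5 = 451.25.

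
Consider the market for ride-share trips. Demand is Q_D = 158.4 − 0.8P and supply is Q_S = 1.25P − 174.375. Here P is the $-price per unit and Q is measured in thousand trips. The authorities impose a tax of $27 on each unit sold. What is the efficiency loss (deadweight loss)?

In inverse form: demand P = 198 − 1.25Q, supply P = 139.5 + 0.8Q.
Competitive equilibrium: 198 − 1.25Q = 139.5 + 0.8Q → Q* = 28.5366, P* = 162.3293.
With the tax, the buyer price exceeds the seller price by 27: (198 − 1.25Q) − (139.5 + 0.8Q) = 27 → Q' = 15.3659.
ΔQ = 28.5366 − 15.3659 = 13.1707; the wedge equals the tax, 27.
The triangle = ½ × 13.1707 × 27 = $177.80 thousand.

$177.80 thousand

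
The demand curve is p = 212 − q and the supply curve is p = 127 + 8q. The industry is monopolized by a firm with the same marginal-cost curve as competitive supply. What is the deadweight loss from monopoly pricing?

4.01

Competitive equilibrium: 212 − q = 127 + 8q → q* = 9.4444, p* = 202.5556.
Marginal revenue: MR = 212 − 2q. Set MR = MC: 212 − 2q = 127 + 8q → q_m = 8.5.
Price p_m = 212 − 1·8.5 = 203.5; MC(q_m) = 127 + 8·8.5 = 195.
Competitive q* = 9.4444, so Δq = 0.9444; wedge = 203.5 − 195 = 8.5.
DWL = ½ × 0.9444 × 8.5 = 4.01.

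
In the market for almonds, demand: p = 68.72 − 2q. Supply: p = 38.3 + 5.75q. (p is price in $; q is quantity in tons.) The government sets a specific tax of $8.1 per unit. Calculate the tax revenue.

Competitive equilibrium: 68.72 − 2q = 38.3 + 5.75q → q* = 3.9252, p* = 60.8697.
With the tax, the buyer price exceeds the seller price by 8.1: (68.72 − 2q) − (38.3 + 5.75q) = 8.1 → q' = 2.88.
Tax revenue = 8.1 × 2.88 = $23.328.

$23.328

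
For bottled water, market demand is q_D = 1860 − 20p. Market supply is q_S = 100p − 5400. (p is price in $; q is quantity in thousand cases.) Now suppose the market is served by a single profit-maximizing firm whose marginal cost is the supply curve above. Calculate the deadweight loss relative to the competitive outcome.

In inverse form: demand p = 93 − 0.05q, supply p = 54 + 0.01q.
Competitive equilibrium: 93 − 0.05q = 54 + 0.01q → q* = 650, p* = 60.5.
Marginal revenue: MR = 93 − 0.1q. Set MR = MC: 93 − 0.1q = 54 + 0.01q → q_m = 354.54545.
Price p_m = 93 − 0.05·354.54545 = 75.27273; MC(q_m) = 54 + 0.01·354.54545 = 57.54545.
Competitive q* = 650, so Δq = 295.45455; wedge = 75.27273 − 57.54545 = 17.72728.
DWL = ½ × 295.45455 × 17.72728 = $2618.80 thousand.

$2618.80 thousand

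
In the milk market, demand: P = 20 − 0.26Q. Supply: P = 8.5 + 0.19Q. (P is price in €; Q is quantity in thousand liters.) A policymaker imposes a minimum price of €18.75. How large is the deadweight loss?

€96.86 thousand

Competitive equilibrium: 20 − 0.26Q = 8.5 + 0.19Q → Q* = 25.5556, P* = 13.3556.
At the floor P = 18.75, quantity demanded = (20 − 18.75)/0.26 = 4.8077.
Sellers' marginal cost at Q' = 4.8077: 8.5 + 0.19·4.8077 = 9.4135.
ΔQ = 25.5556 − 4.8077 = 20.7479; wedge = 18.75 − 9.4135 = 9.3365.
Welfare loss = ½ × 20.7479 × 9.3365 = €96.86 thousand.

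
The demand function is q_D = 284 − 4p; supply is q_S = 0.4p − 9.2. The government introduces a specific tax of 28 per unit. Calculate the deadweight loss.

142.55

In inverse form: demand p = 71 − 0.25q, supply p = 23 + 2.5q.
Competitive equilibrium: 71 − 0.25q = 23 + 2.5q → q* = 17.4545, p* = 66.6364.
With the tax, the buyer price exceeds the seller price by 28: (71 − 0.25q) − (23 + 2.5q) = 28 → q' = 7.2727.
Δq = 17.4545 − 7.2727 = 10.1818; the wedge equals the tax, 28.
Welfare loss = ½ × 10.1818 × 28 = 142.55.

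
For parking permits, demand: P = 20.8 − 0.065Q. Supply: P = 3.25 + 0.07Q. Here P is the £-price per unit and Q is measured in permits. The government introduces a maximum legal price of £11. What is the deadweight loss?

Competitive equilibrium: 20.8 − 0.065Q = 3.25 + 0.07Q → Q* = 130, P* = 12.35.
At the ceiling P = 11, quantity supplied = (11 − 3.25)/0.07 = 110.7143.
Willingness to pay at Q' = 110.7143: 20.8 − 0.065·110.7143 = 13.6036.
ΔQ = 130 − 110.7143 = 19.2857; wedge = 13.6036 − 11 = 2.6036.
Welfare loss = ½ × 19.2857 × 2.6036 = £25.11.

£25.11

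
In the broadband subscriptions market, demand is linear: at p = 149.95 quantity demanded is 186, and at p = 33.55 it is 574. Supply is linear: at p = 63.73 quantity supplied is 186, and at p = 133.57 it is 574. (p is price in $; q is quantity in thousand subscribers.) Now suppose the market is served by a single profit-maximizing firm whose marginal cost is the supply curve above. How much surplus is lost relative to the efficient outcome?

Demand slope = (33.55 − 149.95)/(574 − 186) = −0.3, so p = 205.75 − 0.3q.
Supply slope = (133.57 − 63.73)/(574 − 186) = 0.18, so p = 30.25 + 0.18q.
Competitive equilibrium: 205.75 − 0.3q = 30.25 + 0.18q → q* = 365.625, p* = 96.0625.
Marginal revenue: MR = 205.75 − 0.6q. Set MR = MC: 205.75 − 0.6q = 30.25 + 0.18q → q_m = 225.
Price p_m = 205.75 − 0.3·225 = 138.25; MC(q_m) = 30.25 + 0.18·225 = 70.75.
Competitive q* = 365.625, so Δq = 140.625; wedge = 138.25 − 70.75 = 67.5.
The triangle = ½ × 140.625 × 67.5 = $4746.09 thousand.

$4746.09 thousand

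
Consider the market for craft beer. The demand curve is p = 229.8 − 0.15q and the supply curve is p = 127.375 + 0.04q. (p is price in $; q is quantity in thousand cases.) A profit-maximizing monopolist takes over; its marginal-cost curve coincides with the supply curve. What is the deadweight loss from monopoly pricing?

$5373.45 thousand

Competitive equilibrium: 229.8 − 0.15q = 127.375 + 0.04q → q* = 539.0789, p* = 148.9382.
Marginal revenue: MR = 229.8 − 0.3q. Set MR = MC: 229.8 − 0.3q = 127.375 + 0.04q → q_m = 301.25.
Price p_m = 229.8 − 0.15·301.25 = 184.6125; MC(q_m) = 127.375 + 0.04·301.25 = 139.425.
Competitive q* = 539.0789, so Δq = 237.8289; wedge = 184.6125 − 139.425 = 45.1875.
Deadweight loss = ½ × 237.8289 × 45.1875 = $5373.45 thousand.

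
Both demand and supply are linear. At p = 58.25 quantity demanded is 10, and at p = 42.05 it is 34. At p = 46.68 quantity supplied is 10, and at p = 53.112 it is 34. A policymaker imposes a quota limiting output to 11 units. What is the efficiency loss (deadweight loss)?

Demand slope = (42.05 − 58.25)/(34 − 10) = −0.675, so p = 65 − 0.675q.
Supply slope = (53.112 − 46.68)/(34 − 10) = 0.268, so p = 44 + 0.268q.
Competitive equilibrium: 65 − 0.675q = 44 + 0.268q → q* = 22.2694, p* = 49.9682.
At q = 11: demand price = 65 − 0.675·11 = 57.575; supply price = 44 + 0.268·11 = 46.948.
Δq = 22.2694 − 11 = 11.2694; wedge = 57.575 − 46.948 = 10.627.
DWL = ½ × 11.2694 × 10.627 = 59.88.

59.88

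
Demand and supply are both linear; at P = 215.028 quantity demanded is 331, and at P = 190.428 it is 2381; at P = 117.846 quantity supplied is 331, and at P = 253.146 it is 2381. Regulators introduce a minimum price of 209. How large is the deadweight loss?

Demand slope = (190.428 − 215.028)/(2381 − 331) = −0.012, so P = 219 − 0.012Q.
Supply slope = (253.146 − 117.846)/(2381 − 331) = 0.066, so P = 96 + 0.066Q.
Competitive equilibrium: 219 − 0.012Q = 96 + 0.066Q → Q* = 1576.9231, P* = 200.0769.
At the floor P = 209, quantity demanded = (219 − 209)/0.012 = 833.3333.
Sellers' marginal cost at Q' = 833.3333: 96 + 0.066·833.3333 = 151.
ΔQ = 1576.9231 − 833.3333 = 743.5898; wedge = 209 − 151 = 58.
Deadweight loss = ½ × 743.5898 × 58 = 21564.10.

21564.10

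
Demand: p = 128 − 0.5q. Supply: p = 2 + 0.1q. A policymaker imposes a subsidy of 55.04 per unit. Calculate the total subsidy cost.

Competitive equilibrium: 128 − 0.5q = 2 + 0.1q → q* = 210, p* = 23.
The subsidy lowers effective supply by 55.04: p = 0.1q − 53.04.
New quantity: 128 − 0.5q = 0.1q − 53.04 → q' = 301.7333.
Total subsidy cost = 55.04 × 301.7333 = 16607.40.

16607.40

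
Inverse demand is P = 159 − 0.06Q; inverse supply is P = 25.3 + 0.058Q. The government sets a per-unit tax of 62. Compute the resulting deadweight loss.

Competitive equilibrium: 159 − 0.06Q = 25.3 + 0.058Q → Q* = 1133.05085, P* = 91.01695.
With the tax, the buyer price exceeds the seller price by 62: (159 − 0.06Q) − (25.3 + 0.058Q) = 62 → Q' = 607.62712.
ΔQ = 1133.05085 − 607.62712 = 525.42373; the wedge equals the tax, 62.
Welfare loss = ½ × 525.42373 × 62 = 16288.14.

16288.14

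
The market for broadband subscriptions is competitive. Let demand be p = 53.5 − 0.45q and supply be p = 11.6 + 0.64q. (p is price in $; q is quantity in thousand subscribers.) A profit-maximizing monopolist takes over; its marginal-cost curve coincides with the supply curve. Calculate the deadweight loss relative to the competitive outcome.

Competitive equilibrium: 53.5 − 0.45q = 11.6 + 0.64q → q* = 38.4404, p* = 36.2018.
Marginal revenue: MR = 53.5 − 0.9q. Set MR = MC: 53.5 − 0.9q = 11.6 + 0.64q → q_m = 27.2078.
Price p_m = 53.5 − 0.45·27.2078 = 41.2565; MC(q_m) = 11.6 + 0.64·27.2078 = 29.013.
Competitive q* = 38.4404, so Δq = 11.2326; wedge = 41.2565 − 29.013 = 12.2435.
Welfare loss = ½ × 11.2326 × 12.2435 = $68.76 thousand.

$68.76 thousand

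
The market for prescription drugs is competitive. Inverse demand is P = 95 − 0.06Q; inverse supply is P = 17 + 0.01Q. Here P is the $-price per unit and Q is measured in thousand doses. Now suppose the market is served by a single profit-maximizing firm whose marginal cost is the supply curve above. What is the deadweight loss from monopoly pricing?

Competitive equilibrium: 95 − 0.06Q = 17 + 0.01Q → Q* = 1114.2857, P* = 28.1429.
Marginal revenue: MR = 95 − 0.12Q. Set MR = MC: 95 − 0.12Q = 17 + 0.01Q → Q_m = 600.
Price P_m = 95 − 0.06·600 = 59; MC(Q_m) = 17 + 0.01·600 = 23.
Competitive Q* = 1114.2857, so ΔQ = 514.2857; wedge = 59 − 23 = 36.
DWL = ½ × 514.2857 × 36 = $9257.14 thousand.

$9257.14 thousand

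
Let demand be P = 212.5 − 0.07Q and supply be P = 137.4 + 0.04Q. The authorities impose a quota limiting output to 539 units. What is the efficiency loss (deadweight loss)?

1136.16

Competitive equilibrium: 212.5 − 0.07Q = 137.4 + 0.04Q → Q* = 682.7273, P* = 164.7091.
At Q = 539: demand price = 212.5 − 0.07·539 = 174.77; supply price = 137.4 + 0.04·539 = 158.96.
ΔQ = 682.7273 − 539 = 143.7273; wedge = 174.77 − 158.96 = 15.81.
Welfare loss = ½ × 143.7273 × 15.81 = 1136.16.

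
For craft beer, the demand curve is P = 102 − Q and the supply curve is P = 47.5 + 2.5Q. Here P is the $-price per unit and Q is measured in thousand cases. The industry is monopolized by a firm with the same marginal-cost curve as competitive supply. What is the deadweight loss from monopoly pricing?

Competitive equilibrium: 102 − Q = 47.5 + 2.5Q → Q* = 15.5714, P* = 86.4286.
Marginal revenue: MR = 102 − 2Q. Set MR = MC: 102 − 2Q = 47.5 + 2.5Q → Q_m = 12.1111.
Price P_m = 102 − 1·12.1111 = 89.8889; MC(Q_m) = 47.5 + 2.5·12.1111 = 77.7778.
Competitive Q* = 15.5714, so ΔQ = 3.4603; wedge = 89.8889 − 77.7778 = 12.1111.
The triangle = ½ × 3.4603 × 12.1111 = $20.95 thousand.

$20.95 thousand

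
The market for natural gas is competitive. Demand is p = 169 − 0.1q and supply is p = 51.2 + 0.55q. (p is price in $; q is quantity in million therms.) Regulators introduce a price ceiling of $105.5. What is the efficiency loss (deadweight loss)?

Competitive equilibrium: 169 − 0.1q = 51.2 + 0.55q → q* = 181.2308, p* = 150.8769.
At the ceiling p = 105.5, quantity supplied = (105.5 − 51.2)/0.55 = 98.7273.
Willingness to pay at q' = 98.7273: 169 − 0.1·98.7273 = 159.1273.
Δq = 181.2308 − 98.7273 = 82.5035; wedge = 159.1273 − 105.5 = 53.6273.
Welfare loss = ½ × 82.5035 × 53.6273 = $2212.22 million.

$2212.22 million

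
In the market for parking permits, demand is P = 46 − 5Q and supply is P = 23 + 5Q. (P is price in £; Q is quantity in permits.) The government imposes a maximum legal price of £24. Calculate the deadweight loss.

£22.05

Competitive equilibrium: 46 − 5Q = 23 + 5Q → Q* = 2.3, P* = 34.5.
At the ceiling P = 24, quantity supplied = (24 − 23)/5 = 0.2.
Willingness to pay at Q' = 0.2: 46 − 5·0.2 = 45.
ΔQ = 2.3 − 0.2 = 2.1; wedge = 45 − 24 = 21.
Welfare loss = ½ × 2.1 × 21 = £22.05.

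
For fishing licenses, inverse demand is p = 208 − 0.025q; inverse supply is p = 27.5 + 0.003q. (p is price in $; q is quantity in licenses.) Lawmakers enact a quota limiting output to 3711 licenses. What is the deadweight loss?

$104755.97

Competitive equilibrium: 208 − 0.025q = 27.5 + 0.003q → q* = 6446.4286, p* = 46.8393.
At q = 3711: demand price = 208 − 0.025·3711 = 115.225; supply price = 27.5 + 0.003·3711 = 38.633.
Δq = 6446.4286 − 3711 = 2735.4286; wedge = 115.225 − 38.633 = 76.592.
Deadweight loss = ½ × 2735.4286 × 76.592 = $104755.97.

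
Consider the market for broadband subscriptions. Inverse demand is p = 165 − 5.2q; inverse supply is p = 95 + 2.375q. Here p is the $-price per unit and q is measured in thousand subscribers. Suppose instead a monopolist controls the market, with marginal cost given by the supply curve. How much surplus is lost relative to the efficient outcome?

Competitive equilibrium: 165 − 5.2q = 95 + 2.375q → q* = 9.2409, p* = 116.9472.
Marginal revenue: MR = 165 − 10.4q. Set MR = MC: 165 − 10.4q = 95 + 2.375q → q_m = 5.4795.
Price p_m = 165 − 5.2·5.4795 = 136.5066; MC(q_m) = 95 + 2.375·5.4795 = 108.0138.
Competitive q* = 9.2409, so Δq = 3.7614; wedge = 136.5066 − 108.0138 = 28.4928.
The triangle = ½ × 3.7614 × 28.4928 = $53.59 thousand.

$53.59 thousand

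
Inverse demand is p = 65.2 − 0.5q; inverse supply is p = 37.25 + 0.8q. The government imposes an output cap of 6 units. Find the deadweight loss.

156.16

Competitive equilibrium: 65.2 − 0.5q = 37.25 + 0.8q → q* = 21.5, p* = 54.45.
At q = 6: demand price = 65.2 − 0.5·6 = 62.2; supply price = 37.25 + 0.8·6 = 42.05.
Δq = 21.5 − 6 = 15.5; wedge = 62.2 − 42.05 = 20.15.
DWL = ½ × 15.5 × 20.15 = 156.16.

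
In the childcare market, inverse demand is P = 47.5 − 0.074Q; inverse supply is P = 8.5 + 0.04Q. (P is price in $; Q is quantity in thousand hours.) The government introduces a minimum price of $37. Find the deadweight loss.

$2284.87 thousand

Competitive equilibrium: 47.5 − 0.074Q = 8.5 + 0.04Q → Q* = 342.1053, P* = 22.1842.
At the floor P = 37, quantity demanded = (47.5 − 37)/0.074 = 141.8919.
Sellers' marginal cost at Q' = 141.8919: 8.5 + 0.04·141.8919 = 14.1757.
ΔQ = 342.1053 − 141.8919 = 200.2134; wedge = 37 − 14.1757 = 22.8243.
DWL = ½ × 200.2134 × 22.8243 = $2284.87 thousand.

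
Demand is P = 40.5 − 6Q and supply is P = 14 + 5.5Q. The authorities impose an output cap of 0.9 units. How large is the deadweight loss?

Competitive equilibrium: 40.5 − 6Q = 14 + 5.5Q → Q* = 2.3043, P* = 26.6739.
At Q = 0.9: demand price = 40.5 − 6·0.9 = 35.1; supply price = 14 + 5.5·0.9 = 18.95.
ΔQ = 2.3043 − 0.9 = 1.4043; wedge = 35.1 − 18.95 = 16.15.
DWL = ½ × 1.4043 × 16.15 = 11.34.

11.34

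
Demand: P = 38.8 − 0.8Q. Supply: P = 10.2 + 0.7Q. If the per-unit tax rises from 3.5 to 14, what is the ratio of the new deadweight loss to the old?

Competitive equilibrium: 38.8 − 0.8Q = 10.2 + 0.7Q → Q* = 19.0667, P* = 23.5467.
For a per-unit tax t: ΔQ = t/1.5, so DWL = ½·t·(t/1.5) = t²/3.
At t = 3.5: DWL = 4.083. At t = 14: DWL = 65.333.
Ratio = (14/3.5)² = 16.

16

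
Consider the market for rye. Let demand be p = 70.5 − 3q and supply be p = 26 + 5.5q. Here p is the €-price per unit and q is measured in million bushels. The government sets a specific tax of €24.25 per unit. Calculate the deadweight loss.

€34.59 million

Competitive equilibrium: 70.5 − 3q = 26 + 5.5q → q* = 5.2353, p* = 54.7941.
With the tax, the buyer price exceeds the seller price by 24.25: (70.5 − 3q) − (26 + 5.5q) = 24.25 → q' = 2.3824.
Δq = 5.2353 − 2.3824 = 2.8529; the wedge equals the tax, 24.25.
DWL = ½ × 2.8529 × 24.25 = €34.59 million.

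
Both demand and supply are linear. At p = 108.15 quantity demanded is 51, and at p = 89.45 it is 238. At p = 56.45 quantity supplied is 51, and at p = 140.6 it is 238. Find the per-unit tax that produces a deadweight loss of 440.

22

Demand slope = (89.45 − 108.15)/(238 − 51) = −0.1, so p = 113.25 − 0.1q.
Supply slope = (140.6 − 56.45)/(238 − 51) = 0.45, so p = 33.5 + 0.45q.
Competitive equilibrium: 113.25 − 0.1q = 33.5 + 0.45q → q* = 145, p* = 98.75.
A tax t gives Δq = t/0.55 and wedge t, so DWL = t²/1.1.
t²/1.1 = 440 → t² = 484 → t = 22.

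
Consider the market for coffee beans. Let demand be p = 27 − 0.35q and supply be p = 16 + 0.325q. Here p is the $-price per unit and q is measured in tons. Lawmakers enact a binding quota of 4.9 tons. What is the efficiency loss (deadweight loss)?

Competitive equilibrium: 27 − 0.35q = 16 + 0.325q → q* = 16.2963, p* = 21.2963.
At q = 4.9: demand price = 27 − 0.35·4.9 = 25.285; supply price = 16 + 0.325·4.9 = 17.5925.
Δq = 16.2963 − 4.9 = 11.3963; wedge = 25.285 − 17.5925 = 7.6925.
Welfare loss = ½ × 11.3963 × 7.6925 = $43.83.

$43.83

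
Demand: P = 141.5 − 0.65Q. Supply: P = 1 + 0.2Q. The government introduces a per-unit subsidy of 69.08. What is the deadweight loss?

Competitive equilibrium: 141.5 − 0.65Q = 1 + 0.2Q → Q* = 165.2941, P* = 34.0588.
The subsidy lowers effective supply by 69.08: P = 0.2Q − 68.08.
New quantity: 141.5 − 0.65Q = 0.2Q − 68.08 → Q' = 246.5647.
Overproduction ΔQ = 246.5647 − 165.2941 = 81.2706; wedge = subsidy = 69.08.
The triangle = ½ × 81.2706 × 69.08 = 2807.09.

2807.09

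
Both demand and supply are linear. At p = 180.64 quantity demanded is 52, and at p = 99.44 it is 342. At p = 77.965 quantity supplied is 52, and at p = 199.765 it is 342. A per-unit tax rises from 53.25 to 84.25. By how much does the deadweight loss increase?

3044.64

Demand slope = (99.44 − 180.64)/(342 − 52) = −0.28, so p = 195.2 − 0.28q.
Supply slope = (199.765 − 77.965)/(342 − 52) = 0.42, so p = 56.125 + 0.42q.
Competitive equilibrium: 195.2 − 0.28q = 56.125 + 0.42q → q* = 198.6786, p* = 139.57.
For a per-unit tax t: Δq = t/0.7, so DWL = ½·t·(t/0.7) = t²/1.4.
At t = 53.25: DWL = 2025.402. At t = 84.25: DWL = 5070.045.
Increase = 5070.045 − 2025.402 = 3044.64.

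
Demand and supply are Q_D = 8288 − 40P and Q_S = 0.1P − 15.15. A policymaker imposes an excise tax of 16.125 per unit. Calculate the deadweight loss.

12.97

In inverse form: demand P = 207.2 − 0.025Q, supply P = 151.5 + 10Q.
Competitive equilibrium: 207.2 − 0.025Q = 151.5 + 10Q → Q* = 5.5561, P* = 207.0611.
With the tax, the buyer price exceeds the seller price by 16.125: (207.2 − 0.025Q) − (151.5 + 10Q) = 16.125 → Q' = 3.9476.
ΔQ = 5.5561 − 3.9476 = 1.6085; the wedge equals the tax, 16.125.
Deadweight loss = ½ × 1.6085 × 16.125 = 12.97.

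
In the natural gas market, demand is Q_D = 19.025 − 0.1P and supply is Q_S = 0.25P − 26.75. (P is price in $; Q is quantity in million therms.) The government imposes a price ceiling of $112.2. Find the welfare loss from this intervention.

$151.13 million

In inverse form: demand P = 190.25 − 10Q, supply P = 107 + 4Q.
Competitive equilibrium: 190.25 − 10Q = 107 + 4Q → Q* = 5.94643, P* = 130.78571.
At the ceiling P = 112.2, quantity supplied = (112.2 − 107)/4 = 1.3.
Willingness to pay at Q' = 1.3: 190.25 − 10·1.3 = 177.25.
ΔQ = 5.94643 − 1.3 = 4.64643; wedge = 177.25 − 112.2 = 65.05.
The triangle = ½ × 4.64643 × 65.05 = $151.13 million.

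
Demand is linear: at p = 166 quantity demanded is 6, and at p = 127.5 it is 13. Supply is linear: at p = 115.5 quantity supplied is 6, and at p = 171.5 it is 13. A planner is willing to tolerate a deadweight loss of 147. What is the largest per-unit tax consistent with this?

63

Demand slope = (127.5 − 166)/(13 − 6) = −5.5, so p = 199 − 5.5q.
Supply slope = (171.5 − 115.5)/(13 − 6) = 8, so p = 67.5 + 8q.
Competitive equilibrium: 199 − 5.5q = 67.5 + 8q → q* = 9.7407, p* = 145.4259.
A tax t gives Δq = t/13.5 and wedge t, so DWL = t²/27.
t²/27 = 147 → t² = 3969 → t = 63.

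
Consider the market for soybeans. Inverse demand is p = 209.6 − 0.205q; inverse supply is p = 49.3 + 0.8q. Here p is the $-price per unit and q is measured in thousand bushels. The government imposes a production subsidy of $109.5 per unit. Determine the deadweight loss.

Competitive equilibrium: 209.6 − 0.205q = 49.3 + 0.8q → q* = 159.5025, p* = 176.902.
The subsidy lowers effective supply by 109.5: p = 0.8q − 60.2.
New quantity: 209.6 − 0.205q = 0.8q − 60.2 → q' = 268.4577.
Overproduction Δq = 268.4577 − 159.5025 = 108.9552; wedge = subsidy = 109.5.
Deadweight loss = ½ × 108.9552 × 109.5 = $5965.30 thousand.

$5965.30 thousand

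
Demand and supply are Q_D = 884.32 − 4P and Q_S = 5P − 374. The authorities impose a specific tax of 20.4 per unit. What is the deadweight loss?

462.40

In inverse form: demand P = 221.08 − 0.25Q, supply P = 74.8 + 0.2Q.
Competitive equilibrium: 221.08 − 0.25Q = 74.8 + 0.2Q → Q* = 325.0667, P* = 139.8133.
With the tax, the buyer price exceeds the seller price by 20.4: (221.08 − 0.25Q) − (74.8 + 0.2Q) = 20.4 → Q' = 279.7333.
ΔQ = 325.0667 − 279.7333 = 45.3334; the wedge equals the tax, 20.4.
Deadweight loss = ½ × 45.3334 × 20.4 = 462.40.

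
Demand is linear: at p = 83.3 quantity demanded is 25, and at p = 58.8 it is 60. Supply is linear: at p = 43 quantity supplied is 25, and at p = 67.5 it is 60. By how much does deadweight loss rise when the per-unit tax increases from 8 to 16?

Demand slope = (58.8 − 83.3)/(60 − 25) = −0.7, so p = 100.8 − 0.7q.
Supply slope = (67.5 − 43)/(60 − 25) = 0.7, so p = 25.5 + 0.7q.
Competitive equilibrium: 100.8 − 0.7q = 25.5 + 0.7q → q* = 53.7857, p* = 63.15.
For a per-unit tax t: Δq = t/1.4, so DWL = ½·t·(t/1.4) = t²/2.8.
At t = 8: DWL = 22.857. At t = 16: DWL = 91.429.
Increase = 91.429 − 22.857 = 68.57.

68.57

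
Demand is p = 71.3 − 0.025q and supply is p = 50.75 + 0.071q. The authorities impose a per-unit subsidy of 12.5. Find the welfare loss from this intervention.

Competitive equilibrium: 71.3 − 0.025q = 50.75 + 0.071q → q* = 214.0625, p* = 65.9484.
The subsidy lowers effective supply by 12.5: p = 38.25 + 0.071q.
New quantity: 71.3 − 0.025q = 38.25 + 0.071q → q' = 344.2708.
Overproduction Δq = 344.2708 − 214.0625 = 130.2083; wedge = subsidy = 12.5.
The triangle = ½ × 130.2083 × 12.5 = 813.80.

813.80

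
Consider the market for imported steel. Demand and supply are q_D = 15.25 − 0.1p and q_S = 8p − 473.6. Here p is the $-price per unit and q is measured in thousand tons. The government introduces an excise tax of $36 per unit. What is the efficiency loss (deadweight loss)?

In inverse form: demand p = 152.5 − 10q, supply p = 59.2 + 0.125q.
Competitive equilibrium: 152.5 − 10q = 59.2 + 0.125q → q* = 9.2148, p* = 60.3519.
With the tax, the buyer price exceeds the seller price by 36: (152.5 − 10q) − (59.2 + 0.125q) = 36 → q' = 5.6593.
Δq = 9.2148 − 5.6593 = 3.5555; the wedge equals the tax, 36.
Deadweight loss = ½ × 3.5555 × 36 = $64 thousand.

$64 thousand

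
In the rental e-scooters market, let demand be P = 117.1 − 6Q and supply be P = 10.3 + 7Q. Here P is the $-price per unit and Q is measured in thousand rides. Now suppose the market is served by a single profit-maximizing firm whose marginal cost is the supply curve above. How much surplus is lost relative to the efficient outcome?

Competitive equilibrium: 117.1 − 6Q = 10.3 + 7Q → Q* = 8.2154, P* = 67.8077.
Marginal revenue: MR = 117.1 − 12Q. Set MR = MC: 117.1 − 12Q = 10.3 + 7Q → Q_m = 5.6211.
Price P_m = 117.1 − 6·5.6211 = 83.3734; MC(Q_m) = 10.3 + 7·5.6211 = 49.6477.
Competitive Q* = 8.2154, so ΔQ = 2.5943; wedge = 83.3734 − 49.6477 = 33.7257.
Deadweight loss = ½ × 2.5943 × 33.7257 = $43.75 thousand.

$43.75 thousand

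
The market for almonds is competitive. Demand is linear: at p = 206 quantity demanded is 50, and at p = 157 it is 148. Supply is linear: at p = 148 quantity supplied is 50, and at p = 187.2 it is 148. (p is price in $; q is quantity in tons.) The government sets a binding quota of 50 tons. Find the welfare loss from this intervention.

$1868.89

Demand slope = (157 − 206)/(148 − 50) = −0.5, so p = 231 − 0.5q.
Supply slope = (187.2 − 148)/(148 − 50) = 0.4, so p = 128 + 0.4q.
Competitive equilibrium: 231 − 0.5q = 128 + 0.4q → q* = 114.4444, p* = 173.7778.
At q = 50: demand price = 231 − 0.5·50 = 206; supply price = 128 + 0.4·50 = 148.
Δq = 114.4444 − 50 = 64.4444; wedge = 206 − 148 = 58.
Welfare loss = ½ × 64.4444 × 58 = $1868.89.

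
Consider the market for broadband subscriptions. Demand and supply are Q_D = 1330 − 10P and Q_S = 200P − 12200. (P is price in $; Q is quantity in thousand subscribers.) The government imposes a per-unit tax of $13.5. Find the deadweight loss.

In inverse form: demand P = 133 − 0.1Q, supply P = 61 + 0.005Q.
Competitive equilibrium: 133 − 0.1Q = 61 + 0.005Q → Q* = 685.7143, P* = 64.4286.
With the tax, the buyer price exceeds the seller price by 13.5: (133 − 0.1Q) − (61 + 0.005Q) = 13.5 → Q' = 557.1429.
ΔQ = 685.7143 − 557.1429 = 128.5714; the wedge equals the tax, 13.5.
Deadweight loss = ½ × 128.5714 × 13.5 = $867.86 thousand.

$867.86 thousand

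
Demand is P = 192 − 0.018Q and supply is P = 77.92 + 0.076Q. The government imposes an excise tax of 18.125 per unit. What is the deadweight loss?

1747.42

Competitive equilibrium: 192 − 0.018Q = 77.92 + 0.076Q → Q* = 1213.617, P* = 170.1549.
With the tax, the buyer price exceeds the seller price by 18.125: (192 − 0.018Q) − (77.92 + 0.076Q) = 18.125 → Q' = 1020.7979.
ΔQ = 1213.617 − 1020.7979 = 192.8191; the wedge equals the tax, 18.125.
DWL = ½ × 192.8191 × 18.125 = 1747.42.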